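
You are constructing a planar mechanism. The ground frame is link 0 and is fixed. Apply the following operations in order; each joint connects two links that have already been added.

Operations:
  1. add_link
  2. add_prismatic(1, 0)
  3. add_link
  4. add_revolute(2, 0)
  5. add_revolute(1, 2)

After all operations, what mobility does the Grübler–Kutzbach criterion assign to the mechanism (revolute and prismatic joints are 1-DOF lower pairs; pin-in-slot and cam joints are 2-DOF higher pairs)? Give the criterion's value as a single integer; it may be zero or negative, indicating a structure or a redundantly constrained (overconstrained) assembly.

M = 0

link 0 = ground. State L|J1|J2 = 1|0|0
+link1  2|0|0
P(1,0) f=1→J1  2|1|0
+link2  3|1|0
R(2,0) f=1→J1  3|2|0
R(1,2) f=1→J1  3|3|0
M = 3(3−1)−2·3−0 = 6−6−0 = 0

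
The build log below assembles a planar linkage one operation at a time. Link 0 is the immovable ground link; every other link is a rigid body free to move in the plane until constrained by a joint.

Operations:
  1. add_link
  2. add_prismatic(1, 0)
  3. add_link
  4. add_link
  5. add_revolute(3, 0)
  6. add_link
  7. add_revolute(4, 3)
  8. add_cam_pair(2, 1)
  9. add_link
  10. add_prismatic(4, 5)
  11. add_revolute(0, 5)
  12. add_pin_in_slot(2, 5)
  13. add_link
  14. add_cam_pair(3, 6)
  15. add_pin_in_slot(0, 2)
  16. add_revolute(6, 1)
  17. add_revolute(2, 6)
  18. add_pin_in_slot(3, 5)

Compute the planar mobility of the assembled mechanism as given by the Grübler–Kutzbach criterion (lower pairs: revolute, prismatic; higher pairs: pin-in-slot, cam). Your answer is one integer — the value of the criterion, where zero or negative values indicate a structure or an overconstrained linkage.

[1;0;0] (link 0 is ground)
L+ [2;0;0]
P(1,0)∈J1 [2;1;0]
L+ [3;1;0]
L+ [4;1;0]
R(3,0)∈J1 [4;2;0]
L+ [5;2;0]
R(4,3)∈J1 [5;3;0]
C(2,1)∈J2 [5;3;1]
L+ [6;3;1]
P(4,5)∈J1 [6;4;1]
R(0,5)∈J1 [6;5;1]
PS(2,5)∈J2 [6;5;2]
L+ [7;5;2]
C(3,6)∈J2 [7;5;3]
PS(0,2)∈J2 [7;5;4]
R(6,1)∈J1 [7;6;4]
R(2,6)∈J1 [7;7;4]
PS(3,5)∈J2 [7;7;5]
mobility = 18 − 14 − 5 = -1

M = -1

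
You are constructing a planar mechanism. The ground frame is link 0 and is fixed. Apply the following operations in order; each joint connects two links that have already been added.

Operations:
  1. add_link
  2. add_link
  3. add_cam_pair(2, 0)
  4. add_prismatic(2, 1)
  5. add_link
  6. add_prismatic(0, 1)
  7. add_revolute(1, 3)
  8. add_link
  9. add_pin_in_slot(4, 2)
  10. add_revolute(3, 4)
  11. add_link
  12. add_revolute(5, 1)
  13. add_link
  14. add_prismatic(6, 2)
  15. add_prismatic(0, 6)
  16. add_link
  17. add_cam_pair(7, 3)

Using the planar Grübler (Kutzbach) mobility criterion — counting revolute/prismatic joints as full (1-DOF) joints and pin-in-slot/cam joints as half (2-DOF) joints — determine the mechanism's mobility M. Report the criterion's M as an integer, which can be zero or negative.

ground; <1,0,0>
#1 <2,0,0>
#2 <3,0,0>
C:2↔0 J2 <3,0,1>
P:2↔1 J1 <3,1,1>
#3 <4,1,1>
P:0↔1 J1 <4,2,1>
R:1↔3 J1 <4,3,1>
#4 <5,3,1>
PS:4↔2 J2 <5,3,2>
R:3↔4 J1 <5,4,2>
#5 <6,4,2>
R:5↔1 J1 <6,5,2>
#6 <7,5,2>
P:6↔2 J1 <7,6,2>
P:0↔6 J1 <7,7,2>
#7 <8,7,2>
C:7↔3 J2 <8,7,3>
3×7 − 2×7 − 1×3 = 4

M = 4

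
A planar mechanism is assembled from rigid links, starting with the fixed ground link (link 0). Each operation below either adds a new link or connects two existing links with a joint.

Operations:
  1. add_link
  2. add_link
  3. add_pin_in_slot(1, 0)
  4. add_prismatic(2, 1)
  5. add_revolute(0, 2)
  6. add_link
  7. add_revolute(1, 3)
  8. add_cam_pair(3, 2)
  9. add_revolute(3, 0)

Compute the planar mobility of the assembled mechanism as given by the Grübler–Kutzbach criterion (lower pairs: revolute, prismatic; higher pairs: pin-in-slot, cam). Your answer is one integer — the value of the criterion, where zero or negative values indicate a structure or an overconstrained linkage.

ground; <1,0,0>
#1 <2,0,0>
#2 <3,0,0>
PS:1↔0 J2 <3,0,1>
P:2↔1 J1 <3,1,1>
R:0↔2 J1 <3,2,1>
#3 <4,2,1>
R:1↔3 J1 <4,3,1>
C:3↔2 J2 <4,3,2>
R:3↔0 J1 <4,4,2>
3×3 − 2×4 − 1×2 = -1

M = -1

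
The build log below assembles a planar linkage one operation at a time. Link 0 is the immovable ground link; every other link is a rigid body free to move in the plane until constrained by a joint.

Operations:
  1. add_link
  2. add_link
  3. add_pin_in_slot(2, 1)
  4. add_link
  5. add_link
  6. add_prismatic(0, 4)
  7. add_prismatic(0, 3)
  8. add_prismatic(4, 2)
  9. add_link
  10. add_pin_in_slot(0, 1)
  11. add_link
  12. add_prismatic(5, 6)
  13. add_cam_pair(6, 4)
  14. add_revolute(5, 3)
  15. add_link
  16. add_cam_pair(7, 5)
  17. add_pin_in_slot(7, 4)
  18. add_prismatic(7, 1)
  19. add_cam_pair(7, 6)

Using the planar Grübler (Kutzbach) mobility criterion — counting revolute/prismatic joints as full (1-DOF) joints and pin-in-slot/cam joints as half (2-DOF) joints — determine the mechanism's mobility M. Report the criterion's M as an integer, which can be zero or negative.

M = 3

link 0 = ground. State L|J1|J2 = 1|0|0
+link1  2|0|0
+link2  3|0|0
PS(2,1) f=2→J2  3|0|1
+link3  4|0|1
+link4  5|0|1
P(0,4) f=1→J1  5|1|1
P(0,3) f=1→J1  5|2|1
P(4,2) f=1→J1  5|3|1
+link5  6|3|1
PS(0,1) f=2→J2  6|3|2
+link6  7|3|2
P(5,6) f=1→J1  7|4|2
C(6,4) f=2→J2  7|4|3
R(5,3) f=1→J1  7|5|3
+link7  8|5|3
C(7,5) f=2→J2  8|5|4
PS(7,4) f=2→J2  8|5|5
P(7,1) f=1→J1  8|6|5
C(7,6) f=2→J2  8|6|6
M = 3(8−1)−2·6−6 = 21−12−6 = 3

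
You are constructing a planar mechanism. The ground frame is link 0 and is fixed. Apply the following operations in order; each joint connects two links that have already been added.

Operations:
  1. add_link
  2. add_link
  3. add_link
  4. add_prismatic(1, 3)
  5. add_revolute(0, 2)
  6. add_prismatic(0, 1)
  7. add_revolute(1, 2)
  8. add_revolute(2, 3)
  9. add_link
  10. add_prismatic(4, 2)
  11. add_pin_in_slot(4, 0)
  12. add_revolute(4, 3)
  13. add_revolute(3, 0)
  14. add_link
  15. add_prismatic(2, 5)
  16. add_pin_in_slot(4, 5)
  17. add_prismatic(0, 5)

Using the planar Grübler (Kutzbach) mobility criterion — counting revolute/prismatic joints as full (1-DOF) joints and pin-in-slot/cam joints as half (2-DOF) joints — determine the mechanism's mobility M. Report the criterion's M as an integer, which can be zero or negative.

M = -7

ground; <1,0,0>
#1 <2,0,0>
#2 <3,0,0>
#3 <4,0,0>
P:1↔3 J1 <4,1,0>
R:0↔2 J1 <4,2,0>
P:0↔1 J1 <4,3,0>
R:1↔2 J1 <4,4,0>
R:2↔3 J1 <4,5,0>
#4 <5,5,0>
P:4↔2 J1 <5,6,0>
PS:4↔0 J2 <5,6,1>
R:4↔3 J1 <5,7,1>
R:3↔0 J1 <5,8,1>
#5 <6,8,1>
P:2↔5 J1 <6,9,1>
PS:4↔5 J2 <6,9,2>
P:0↔5 J1 <6,10,2>
3×5 − 2×10 − 1×2 = -7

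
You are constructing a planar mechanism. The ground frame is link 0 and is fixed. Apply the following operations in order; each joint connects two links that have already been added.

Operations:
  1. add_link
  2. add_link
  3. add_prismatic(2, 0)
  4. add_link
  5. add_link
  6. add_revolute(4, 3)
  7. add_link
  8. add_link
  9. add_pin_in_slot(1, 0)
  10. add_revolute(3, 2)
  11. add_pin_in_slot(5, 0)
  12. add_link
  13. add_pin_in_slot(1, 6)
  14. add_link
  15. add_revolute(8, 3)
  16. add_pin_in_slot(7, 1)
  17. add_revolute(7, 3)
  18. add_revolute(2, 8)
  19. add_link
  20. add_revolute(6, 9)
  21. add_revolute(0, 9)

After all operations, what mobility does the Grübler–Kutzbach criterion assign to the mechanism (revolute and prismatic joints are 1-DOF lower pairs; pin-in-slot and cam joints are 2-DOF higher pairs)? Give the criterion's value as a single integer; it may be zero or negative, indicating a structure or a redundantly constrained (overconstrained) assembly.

M = 7

ground; <1,0,0>
#1 <2,0,0>
#2 <3,0,0>
P:2↔0 J1 <3,1,0>
#3 <4,1,0>
#4 <5,1,0>
R:4↔3 J1 <5,2,0>
#5 <6,2,0>
#6 <7,2,0>
PS:1↔0 J2 <7,2,1>
R:3↔2 J1 <7,3,1>
PS:5↔0 J2 <7,3,2>
#7 <8,3,2>
PS:1↔6 J2 <8,3,3>
#8 <9,3,3>
R:8↔3 J1 <9,4,3>
PS:7↔1 J2 <9,4,4>
R:7↔3 J1 <9,5,4>
R:2↔8 J1 <9,6,4>
#9 <10,6,4>
R:6↔9 J1 <10,7,4>
R:0↔9 J1 <10,8,4>
3×9 − 2×8 − 1×4 = 7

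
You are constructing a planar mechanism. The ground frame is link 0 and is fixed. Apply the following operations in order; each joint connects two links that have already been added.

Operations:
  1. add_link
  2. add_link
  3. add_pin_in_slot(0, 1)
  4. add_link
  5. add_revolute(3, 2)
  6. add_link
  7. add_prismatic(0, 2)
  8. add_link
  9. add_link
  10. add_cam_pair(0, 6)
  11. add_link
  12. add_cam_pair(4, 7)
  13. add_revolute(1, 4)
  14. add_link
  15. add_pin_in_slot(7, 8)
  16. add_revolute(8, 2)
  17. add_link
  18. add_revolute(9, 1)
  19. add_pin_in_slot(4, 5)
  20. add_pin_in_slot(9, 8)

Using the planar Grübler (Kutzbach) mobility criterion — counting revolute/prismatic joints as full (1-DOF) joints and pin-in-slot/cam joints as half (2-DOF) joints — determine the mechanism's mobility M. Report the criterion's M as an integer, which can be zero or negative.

L=1 J1=0 J2=0
add link → L=2 J1=0 J2=0
add link → L=3 J1=0 J2=0
PS@0,1 dof=2 J2 → L=3 J1=0 J2=1
add link → L=4 J1=0 J2=1
R@3,2 dof=1 J1 → L=4 J1=1 J2=1
add link → L=5 J1=1 J2=1
P@0,2 dof=1 J1 → L=5 J1=2 J2=1
add link → L=6 J1=2 J2=1
add link → L=7 J1=2 J2=1
C@0,6 dof=2 J2 → L=7 J1=2 J2=2
add link → L=8 J1=2 J2=2
C@4,7 dof=2 J2 → L=8 J1=2 J2=3
R@1,4 dof=1 J1 → L=8 J1=3 J2=3
add link → L=9 J1=3 J2=3
PS@7,8 dof=2 J2 → L=9 J1=3 J2=4
R@8,2 dof=1 J1 → L=9 J1=4 J2=4
add link → L=10 J1=4 J2=4
R@9,1 dof=1 J1 → L=10 J1=5 J2=4
PS@4,5 dof=2 J2 → L=10 J1=5 J2=5
PS@9,8 dof=2 J2 → L=10 J1=5 J2=6
M=3(L−1)−2J1−J2=3·9−2·5−6=11

M = 11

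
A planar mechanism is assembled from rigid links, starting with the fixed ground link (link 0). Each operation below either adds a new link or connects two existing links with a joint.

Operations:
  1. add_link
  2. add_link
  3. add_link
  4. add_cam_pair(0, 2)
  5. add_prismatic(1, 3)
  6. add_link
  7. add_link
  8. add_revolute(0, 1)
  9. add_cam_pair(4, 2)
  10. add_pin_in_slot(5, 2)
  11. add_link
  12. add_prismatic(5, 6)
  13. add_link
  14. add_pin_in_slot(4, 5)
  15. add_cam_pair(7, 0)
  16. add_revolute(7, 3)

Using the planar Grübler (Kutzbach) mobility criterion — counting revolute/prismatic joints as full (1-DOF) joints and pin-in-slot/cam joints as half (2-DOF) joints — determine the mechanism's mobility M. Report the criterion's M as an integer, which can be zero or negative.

M = 8

L=1 J1=0 J2=0
add link → L=2 J1=0 J2=0
add link → L=3 J1=0 J2=0
add link → L=4 J1=0 J2=0
C@0,2 dof=2 J2 → L=4 J1=0 J2=1
P@1,3 dof=1 J1 → L=4 J1=1 J2=1
add link → L=5 J1=1 J2=1
add link → L=6 J1=1 J2=1
R@0,1 dof=1 J1 → L=6 J1=2 J2=1
C@4,2 dof=2 J2 → L=6 J1=2 J2=2
PS@5,2 dof=2 J2 → L=6 J1=2 J2=3
add link → L=7 J1=2 J2=3
P@5,6 dof=1 J1 → L=7 J1=3 J2=3
add link → L=8 J1=3 J2=3
PS@4,5 dof=2 J2 → L=8 J1=3 J2=4
C@7,0 dof=2 J2 → L=8 J1=3 J2=5
R@7,3 dof=1 J1 → L=8 J1=4 J2=5
M=3(L−1)−2J1−J2=3·7−2·4−5=8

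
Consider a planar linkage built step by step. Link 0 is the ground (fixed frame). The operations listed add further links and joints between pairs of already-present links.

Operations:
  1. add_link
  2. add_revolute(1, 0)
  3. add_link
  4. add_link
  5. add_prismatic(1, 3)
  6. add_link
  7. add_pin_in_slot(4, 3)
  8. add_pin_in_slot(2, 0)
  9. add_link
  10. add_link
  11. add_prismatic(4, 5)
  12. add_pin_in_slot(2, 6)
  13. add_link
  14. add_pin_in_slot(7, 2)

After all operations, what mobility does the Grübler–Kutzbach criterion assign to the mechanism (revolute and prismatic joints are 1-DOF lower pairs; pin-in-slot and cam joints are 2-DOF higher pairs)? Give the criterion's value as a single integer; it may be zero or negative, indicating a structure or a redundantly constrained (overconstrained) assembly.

ground; <1,0,0>
#1 <2,0,0>
R:1↔0 J1 <2,1,0>
#2 <3,1,0>
#3 <4,1,0>
P:1↔3 J1 <4,2,0>
#4 <5,2,0>
PS:4↔3 J2 <5,2,1>
PS:2↔0 J2 <5,2,2>
#5 <6,2,2>
#6 <7,2,2>
P:4↔5 J1 <7,3,2>
PS:2↔6 J2 <7,3,3>
#7 <8,3,3>
PS:7↔2 J2 <8,3,4>
3×7 − 2×3 − 1×4 = 11

M = 11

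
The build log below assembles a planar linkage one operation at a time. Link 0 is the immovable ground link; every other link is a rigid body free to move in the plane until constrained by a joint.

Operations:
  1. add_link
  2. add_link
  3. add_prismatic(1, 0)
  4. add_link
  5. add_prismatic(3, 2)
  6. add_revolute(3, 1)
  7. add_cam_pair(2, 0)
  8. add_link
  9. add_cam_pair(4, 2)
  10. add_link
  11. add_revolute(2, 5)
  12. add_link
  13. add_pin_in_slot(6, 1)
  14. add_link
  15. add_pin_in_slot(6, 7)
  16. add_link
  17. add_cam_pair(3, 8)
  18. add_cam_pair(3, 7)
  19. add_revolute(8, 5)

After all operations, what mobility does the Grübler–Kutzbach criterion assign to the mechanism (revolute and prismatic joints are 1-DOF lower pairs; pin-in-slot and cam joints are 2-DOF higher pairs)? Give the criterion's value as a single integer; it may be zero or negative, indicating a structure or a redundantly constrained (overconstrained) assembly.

M = 8

ground; <1,0,0>
#1 <2,0,0>
#2 <3,0,0>
P:1↔0 J1 <3,1,0>
#3 <4,1,0>
P:3↔2 J1 <4,2,0>
R:3↔1 J1 <4,3,0>
C:2↔0 J2 <4,3,1>
#4 <5,3,1>
C:4↔2 J2 <5,3,2>
#5 <6,3,2>
R:2↔5 J1 <6,4,2>
#6 <7,4,2>
PS:6↔1 J2 <7,4,3>
#7 <8,4,3>
PS:6↔7 J2 <8,4,4>
#8 <9,4,4>
C:3↔8 J2 <9,4,5>
C:3↔7 J2 <9,4,6>
R:8↔5 J1 <9,5,6>
3×8 − 2×5 − 1×6 = 8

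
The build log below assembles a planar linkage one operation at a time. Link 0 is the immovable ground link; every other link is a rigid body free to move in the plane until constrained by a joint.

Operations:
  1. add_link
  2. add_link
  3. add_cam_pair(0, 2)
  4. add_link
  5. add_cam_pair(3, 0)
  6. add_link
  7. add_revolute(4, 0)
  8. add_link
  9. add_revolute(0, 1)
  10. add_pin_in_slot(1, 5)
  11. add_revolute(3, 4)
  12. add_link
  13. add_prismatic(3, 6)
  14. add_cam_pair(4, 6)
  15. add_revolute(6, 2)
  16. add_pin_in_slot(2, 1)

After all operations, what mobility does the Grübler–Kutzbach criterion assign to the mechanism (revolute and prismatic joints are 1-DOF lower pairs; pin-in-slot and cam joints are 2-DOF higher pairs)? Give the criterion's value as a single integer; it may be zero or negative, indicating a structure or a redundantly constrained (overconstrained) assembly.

ground; <1,0,0>
#1 <2,0,0>
#2 <3,0,0>
C:0↔2 J2 <3,0,1>
#3 <4,0,1>
C:3↔0 J2 <4,0,2>
#4 <5,0,2>
R:4↔0 J1 <5,1,2>
#5 <6,1,2>
R:0↔1 J1 <6,2,2>
PS:1↔5 J2 <6,2,3>
R:3↔4 J1 <6,3,3>
#6 <7,3,3>
P:3↔6 J1 <7,4,3>
C:4↔6 J2 <7,4,4>
R:6↔2 J1 <7,5,4>
PS:2↔1 J2 <7,5,5>
3×6 − 2×5 − 1×5 = 3

M = 3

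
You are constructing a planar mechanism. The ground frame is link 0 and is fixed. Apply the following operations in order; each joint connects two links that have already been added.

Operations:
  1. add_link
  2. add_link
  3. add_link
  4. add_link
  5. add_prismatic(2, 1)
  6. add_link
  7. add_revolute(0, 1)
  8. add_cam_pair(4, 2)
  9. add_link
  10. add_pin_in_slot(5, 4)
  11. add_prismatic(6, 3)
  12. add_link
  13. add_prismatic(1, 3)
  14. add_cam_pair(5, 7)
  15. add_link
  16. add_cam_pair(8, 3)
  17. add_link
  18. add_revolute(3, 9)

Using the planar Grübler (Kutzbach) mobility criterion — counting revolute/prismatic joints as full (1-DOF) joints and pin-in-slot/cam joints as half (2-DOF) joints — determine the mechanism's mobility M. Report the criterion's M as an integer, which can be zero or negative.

[1;0;0] (link 0 is ground)
L+ [2;0;0]
L+ [3;0;0]
L+ [4;0;0]
L+ [5;0;0]
P(2,1)∈J1 [5;1;0]
L+ [6;1;0]
R(0,1)∈J1 [6;2;0]
C(4,2)∈J2 [6;2;1]
L+ [7;2;1]
PS(5,4)∈J2 [7;2;2]
P(6,3)∈J1 [7;3;2]
L+ [8;3;2]
P(1,3)∈J1 [8;4;2]
C(5,7)∈J2 [8;4;3]
L+ [9;4;3]
C(8,3)∈J2 [9;4;4]
L+ [10;4;4]
R(3,9)∈J1 [10;5;4]
mobility = 27 − 10 − 4 = 13

M = 13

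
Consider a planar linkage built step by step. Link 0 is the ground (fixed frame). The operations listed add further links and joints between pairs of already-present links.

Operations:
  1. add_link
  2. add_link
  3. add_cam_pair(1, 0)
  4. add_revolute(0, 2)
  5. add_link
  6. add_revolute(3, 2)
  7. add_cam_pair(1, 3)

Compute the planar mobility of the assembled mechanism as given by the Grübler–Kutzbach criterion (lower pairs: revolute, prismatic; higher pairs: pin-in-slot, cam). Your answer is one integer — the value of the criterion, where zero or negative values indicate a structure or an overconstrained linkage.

L=1 J1=0 J2=0
add link → L=2 J1=0 J2=0
add link → L=3 J1=0 J2=0
C@1,0 dof=2 J2 → L=3 J1=0 J2=1
R@0,2 dof=1 J1 → L=3 J1=1 J2=1
add link → L=4 J1=1 J2=1
R@3,2 dof=1 J1 → L=4 J1=2 J2=1
C@1,3 dof=2 J2 → L=4 J1=2 J2=2
M=3(L−1)−2J1−J2=3·3−2·2−2=3

M = 3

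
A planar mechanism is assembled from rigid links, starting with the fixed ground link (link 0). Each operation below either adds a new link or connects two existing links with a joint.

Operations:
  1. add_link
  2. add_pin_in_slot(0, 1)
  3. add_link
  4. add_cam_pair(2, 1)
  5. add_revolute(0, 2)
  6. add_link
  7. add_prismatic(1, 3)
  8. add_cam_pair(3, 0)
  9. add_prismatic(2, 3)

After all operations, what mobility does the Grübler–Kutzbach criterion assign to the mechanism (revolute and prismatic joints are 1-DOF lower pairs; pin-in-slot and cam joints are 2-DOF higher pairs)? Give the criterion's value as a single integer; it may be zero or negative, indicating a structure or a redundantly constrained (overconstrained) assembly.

(L,J1,J2)=(1,0,0); link0 fixed
link1: (2,0,0)
PS 0-1 [J2]: (2,0,1)
link2: (3,0,1)
C 2-1 [J2]: (3,0,2)
R 0-2 [J1]: (3,1,2)
link3: (4,1,2)
P 1-3 [J1]: (4,2,2)
C 3-0 [J2]: (4,2,3)
P 2-3 [J1]: (4,3,3)
Grübler: 3·3 − 2·3 − 3 = 0

M = 0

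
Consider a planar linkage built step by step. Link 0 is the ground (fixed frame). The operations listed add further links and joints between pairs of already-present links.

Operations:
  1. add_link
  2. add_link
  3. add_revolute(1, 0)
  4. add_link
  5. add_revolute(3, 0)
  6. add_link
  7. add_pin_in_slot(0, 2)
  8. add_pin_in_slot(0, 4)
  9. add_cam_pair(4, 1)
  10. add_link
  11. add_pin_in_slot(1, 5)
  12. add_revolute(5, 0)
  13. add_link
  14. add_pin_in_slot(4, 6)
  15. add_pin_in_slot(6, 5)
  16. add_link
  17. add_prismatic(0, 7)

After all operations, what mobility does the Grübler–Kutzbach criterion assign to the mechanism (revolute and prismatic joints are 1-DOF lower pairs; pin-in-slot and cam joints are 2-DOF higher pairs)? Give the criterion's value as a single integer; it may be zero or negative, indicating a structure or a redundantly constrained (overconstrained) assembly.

[1;0;0] (link 0 is ground)
L+ [2;0;0]
L+ [3;0;0]
R(1,0)∈J1 [3;1;0]
L+ [4;1;0]
R(3,0)∈J1 [4;2;0]
L+ [5;2;0]
PS(0,2)∈J2 [5;2;1]
PS(0,4)∈J2 [5;2;2]
C(4,1)∈J2 [5;2;3]
L+ [6;2;3]
PS(1,5)∈J2 [6;2;4]
R(5,0)∈J1 [6;3;4]
L+ [7;3;4]
PS(4,6)∈J2 [7;3;5]
PS(6,5)∈J2 [7;3;6]
L+ [8;3;6]
P(0,7)∈J1 [8;4;6]
mobility = 21 − 8 − 6 = 7

M = 7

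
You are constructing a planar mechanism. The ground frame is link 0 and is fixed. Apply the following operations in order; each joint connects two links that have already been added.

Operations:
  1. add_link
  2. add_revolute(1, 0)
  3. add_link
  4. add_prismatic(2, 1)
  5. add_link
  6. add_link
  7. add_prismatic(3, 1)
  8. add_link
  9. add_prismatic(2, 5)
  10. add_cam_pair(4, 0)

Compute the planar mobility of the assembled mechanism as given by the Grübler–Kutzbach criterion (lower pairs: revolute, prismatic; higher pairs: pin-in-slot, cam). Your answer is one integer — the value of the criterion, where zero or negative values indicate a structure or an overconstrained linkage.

L=1 J1=0 J2=0
add link → L=2 J1=0 J2=0
R@1,0 dof=1 J1 → L=2 J1=1 J2=0
add link → L=3 J1=1 J2=0
P@2,1 dof=1 J1 → L=3 J1=2 J2=0
add link → L=4 J1=2 J2=0
add link → L=5 J1=2 J2=0
P@3,1 dof=1 J1 → L=5 J1=3 J2=0
add link → L=6 J1=3 J2=0
P@2,5 dof=1 J1 → L=6 J1=4 J2=0
C@4,0 dof=2 J2 → L=6 J1=4 J2=1
M=3(L−1)−2J1−J2=3·5−2·4−1=6

M = 6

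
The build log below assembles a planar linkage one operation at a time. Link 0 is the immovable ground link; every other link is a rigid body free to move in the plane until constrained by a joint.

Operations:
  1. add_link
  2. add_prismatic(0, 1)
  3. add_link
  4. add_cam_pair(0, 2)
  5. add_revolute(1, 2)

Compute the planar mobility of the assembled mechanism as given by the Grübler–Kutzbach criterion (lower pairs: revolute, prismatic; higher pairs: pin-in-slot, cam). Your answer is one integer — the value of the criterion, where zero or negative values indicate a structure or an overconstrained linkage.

M = 1

[1;0;0] (link 0 is ground)
L+ [2;0;0]
P(0,1)∈J1 [2;1;0]
L+ [3;1;0]
C(0,2)∈J2 [3;1;1]
R(1,2)∈J1 [3;2;1]
mobility = 6 − 4 − 1 = 1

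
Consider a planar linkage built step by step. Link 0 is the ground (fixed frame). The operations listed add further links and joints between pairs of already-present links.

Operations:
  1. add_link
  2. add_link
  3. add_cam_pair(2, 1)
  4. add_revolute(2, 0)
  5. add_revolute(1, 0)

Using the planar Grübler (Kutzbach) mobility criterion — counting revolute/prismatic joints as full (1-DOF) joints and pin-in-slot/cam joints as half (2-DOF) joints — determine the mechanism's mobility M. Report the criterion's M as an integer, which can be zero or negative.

M = 1

[1;0;0] (link 0 is ground)
L+ [2;0;0]
L+ [3;0;0]
C(2,1)∈J2 [3;0;1]
R(2,0)∈J1 [3;1;1]
R(1,0)∈J1 [3;2;1]
mobility = 6 − 4 − 1 = 1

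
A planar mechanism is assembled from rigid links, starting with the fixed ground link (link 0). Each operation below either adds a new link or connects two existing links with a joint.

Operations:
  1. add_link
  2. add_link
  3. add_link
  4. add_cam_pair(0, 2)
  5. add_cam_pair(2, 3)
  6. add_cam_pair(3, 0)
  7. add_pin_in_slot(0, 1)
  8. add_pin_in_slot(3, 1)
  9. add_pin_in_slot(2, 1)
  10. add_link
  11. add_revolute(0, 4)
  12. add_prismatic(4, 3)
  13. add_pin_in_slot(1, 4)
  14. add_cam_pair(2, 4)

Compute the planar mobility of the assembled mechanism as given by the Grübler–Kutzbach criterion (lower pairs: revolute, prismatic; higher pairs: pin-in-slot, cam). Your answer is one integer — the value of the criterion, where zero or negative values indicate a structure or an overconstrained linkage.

M = 0

link 0 = ground. State L|J1|J2 = 1|0|0
+link1  2|0|0
+link2  3|0|0
+link3  4|0|0
C(0,2) f=2→J2  4|0|1
C(2,3) f=2→J2  4|0|2
C(3,0) f=2→J2  4|0|3
PS(0,1) f=2→J2  4|0|4
PS(3,1) f=2→J2  4|0|5
PS(2,1) f=2→J2  4|0|6
+link4  5|0|6
R(0,4) f=1→J1  5|1|6
P(4,3) f=1→J1  5|2|6
PS(1,4) f=2→J2  5|2|7
C(2,4) f=2→J2  5|2|8
M = 3(5−1)−2·2−8 = 12−4−8 = 0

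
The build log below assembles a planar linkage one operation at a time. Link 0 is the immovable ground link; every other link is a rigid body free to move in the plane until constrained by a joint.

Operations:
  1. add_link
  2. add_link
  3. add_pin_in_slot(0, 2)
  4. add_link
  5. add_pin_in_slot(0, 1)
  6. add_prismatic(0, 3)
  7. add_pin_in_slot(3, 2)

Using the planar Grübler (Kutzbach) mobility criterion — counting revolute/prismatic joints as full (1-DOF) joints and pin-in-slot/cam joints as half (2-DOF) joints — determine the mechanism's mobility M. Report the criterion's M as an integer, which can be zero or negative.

M = 4

(L,J1,J2)=(1,0,0); link0 fixed
link1: (2,0,0)
link2: (3,0,0)
PS 0-2 [J2]: (3,0,1)
link3: (4,0,1)
PS 0-1 [J2]: (4,0,2)
P 0-3 [J1]: (4,1,2)
PS 3-2 [J2]: (4,1,3)
Grübler: 3·3 − 2·1 − 3 = 4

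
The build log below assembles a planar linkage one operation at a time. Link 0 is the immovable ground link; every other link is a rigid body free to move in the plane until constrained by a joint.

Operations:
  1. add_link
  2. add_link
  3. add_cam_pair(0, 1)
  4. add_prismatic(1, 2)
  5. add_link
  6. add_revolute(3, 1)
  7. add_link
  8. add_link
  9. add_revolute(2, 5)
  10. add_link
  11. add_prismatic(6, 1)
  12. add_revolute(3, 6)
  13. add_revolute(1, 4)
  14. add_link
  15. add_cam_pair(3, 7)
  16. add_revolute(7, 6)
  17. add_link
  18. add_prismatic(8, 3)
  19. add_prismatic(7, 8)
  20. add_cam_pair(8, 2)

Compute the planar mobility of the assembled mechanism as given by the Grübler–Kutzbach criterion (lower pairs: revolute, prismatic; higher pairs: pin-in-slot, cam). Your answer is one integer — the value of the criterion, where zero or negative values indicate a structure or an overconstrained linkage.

(L,J1,J2)=(1,0,0); link0 fixed
link1: (2,0,0)
link2: (3,0,0)
C 0-1 [J2]: (3,0,1)
P 1-2 [J1]: (3,1,1)
link3: (4,1,1)
R 3-1 [J1]: (4,2,1)
link4: (5,2,1)
link5: (6,2,1)
R 2-5 [J1]: (6,3,1)
link6: (7,3,1)
P 6-1 [J1]: (7,4,1)
R 3-6 [J1]: (7,5,1)
R 1-4 [J1]: (7,6,1)
link7: (8,6,1)
C 3-7 [J2]: (8,6,2)
R 7-6 [J1]: (8,7,2)
link8: (9,7,2)
P 8-3 [J1]: (9,8,2)
P 7-8 [J1]: (9,9,2)
C 8-2 [J2]: (9,9,3)
Grübler: 3·8 − 2·9 − 3 = 3

M = 3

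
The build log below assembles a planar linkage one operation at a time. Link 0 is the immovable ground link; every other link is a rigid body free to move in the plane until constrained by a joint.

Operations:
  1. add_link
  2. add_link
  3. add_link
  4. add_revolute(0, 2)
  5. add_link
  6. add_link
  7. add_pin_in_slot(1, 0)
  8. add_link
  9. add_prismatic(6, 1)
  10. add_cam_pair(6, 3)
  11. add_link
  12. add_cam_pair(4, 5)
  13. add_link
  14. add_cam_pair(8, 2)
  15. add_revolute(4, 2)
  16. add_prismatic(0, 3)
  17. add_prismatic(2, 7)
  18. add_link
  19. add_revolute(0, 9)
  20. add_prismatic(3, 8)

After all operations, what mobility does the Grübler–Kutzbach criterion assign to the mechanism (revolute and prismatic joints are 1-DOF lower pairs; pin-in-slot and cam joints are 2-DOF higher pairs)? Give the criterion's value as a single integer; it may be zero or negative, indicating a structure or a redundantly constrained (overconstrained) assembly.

M = 9

link 0 = ground. State L|J1|J2 = 1|0|0
+link1  2|0|0
+link2  3|0|0
+link3  4|0|0
R(0,2) f=1→J1  4|1|0
+link4  5|1|0
+link5  6|1|0
PS(1,0) f=2→J2  6|1|1
+link6  7|1|1
P(6,1) f=1→J1  7|2|1
C(6,3) f=2→J2  7|2|2
+link7  8|2|2
C(4,5) f=2→J2  8|2|3
+link8  9|2|3
C(8,2) f=2→J2  9|2|4
R(4,2) f=1→J1  9|3|4
P(0,3) f=1→J1  9|4|4
P(2,7) f=1→J1  9|5|4
+link9  10|5|4
R(0,9) f=1→J1  10|6|4
P(3,8) f=1→J1  10|7|4
M = 3(10−1)−2·7−4 = 27−14−4 = 9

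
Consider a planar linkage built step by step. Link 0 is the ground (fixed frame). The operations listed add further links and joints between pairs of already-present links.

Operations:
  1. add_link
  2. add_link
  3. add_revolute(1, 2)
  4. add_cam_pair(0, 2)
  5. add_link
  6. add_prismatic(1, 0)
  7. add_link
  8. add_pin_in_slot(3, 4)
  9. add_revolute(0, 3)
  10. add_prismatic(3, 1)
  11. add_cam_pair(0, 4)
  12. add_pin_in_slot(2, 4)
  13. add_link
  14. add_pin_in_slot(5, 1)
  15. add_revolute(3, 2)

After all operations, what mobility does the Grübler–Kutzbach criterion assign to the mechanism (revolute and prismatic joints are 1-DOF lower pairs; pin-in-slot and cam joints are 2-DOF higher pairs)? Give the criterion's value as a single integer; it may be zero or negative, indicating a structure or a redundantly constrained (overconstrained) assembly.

M = 0

(L,J1,J2)=(1,0,0); link0 fixed
link1: (2,0,0)
link2: (3,0,0)
R 1-2 [J1]: (3,1,0)
C 0-2 [J2]: (3,1,1)
link3: (4,1,1)
P 1-0 [J1]: (4,2,1)
link4: (5,2,1)
PS 3-4 [J2]: (5,2,2)
R 0-3 [J1]: (5,3,2)
P 3-1 [J1]: (5,4,2)
C 0-4 [J2]: (5,4,3)
PS 2-4 [J2]: (5,4,4)
link5: (6,4,4)
PS 5-1 [J2]: (6,4,5)
R 3-2 [J1]: (6,5,5)
Grübler: 3·5 − 2·5 − 5 = 0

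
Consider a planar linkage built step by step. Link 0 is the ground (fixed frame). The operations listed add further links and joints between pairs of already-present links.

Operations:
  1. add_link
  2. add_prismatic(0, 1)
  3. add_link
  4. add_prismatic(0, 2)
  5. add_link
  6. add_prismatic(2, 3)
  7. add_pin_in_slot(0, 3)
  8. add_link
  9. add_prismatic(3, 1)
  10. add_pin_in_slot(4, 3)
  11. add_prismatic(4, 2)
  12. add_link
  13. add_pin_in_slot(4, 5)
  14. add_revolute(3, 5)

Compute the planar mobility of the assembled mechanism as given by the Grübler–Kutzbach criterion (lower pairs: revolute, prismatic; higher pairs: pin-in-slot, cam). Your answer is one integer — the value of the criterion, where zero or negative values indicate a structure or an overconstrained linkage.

M = 0

(L,J1,J2)=(1,0,0); link0 fixed
link1: (2,0,0)
P 0-1 [J1]: (2,1,0)
link2: (3,1,0)
P 0-2 [J1]: (3,2,0)
link3: (4,2,0)
P 2-3 [J1]: (4,3,0)
PS 0-3 [J2]: (4,3,1)
link4: (5,3,1)
P 3-1 [J1]: (5,4,1)
PS 4-3 [J2]: (5,4,2)
P 4-2 [J1]: (5,5,2)
link5: (6,5,2)
PS 4-5 [J2]: (6,5,3)
R 3-5 [J1]: (6,6,3)
Grübler: 3·5 − 2·6 − 3 = 0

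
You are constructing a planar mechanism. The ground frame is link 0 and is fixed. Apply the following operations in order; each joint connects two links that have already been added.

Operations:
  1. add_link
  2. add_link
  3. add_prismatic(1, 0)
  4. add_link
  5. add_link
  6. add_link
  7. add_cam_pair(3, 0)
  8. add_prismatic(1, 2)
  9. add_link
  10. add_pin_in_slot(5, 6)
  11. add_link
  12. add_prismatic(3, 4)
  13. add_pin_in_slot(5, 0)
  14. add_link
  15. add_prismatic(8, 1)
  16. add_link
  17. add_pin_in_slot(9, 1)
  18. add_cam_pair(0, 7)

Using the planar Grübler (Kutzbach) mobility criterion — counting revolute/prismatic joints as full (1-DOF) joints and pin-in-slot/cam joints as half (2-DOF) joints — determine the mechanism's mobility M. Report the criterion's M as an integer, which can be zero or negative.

M = 14

L=1 J1=0 J2=0
add link → L=2 J1=0 J2=0
add link → L=3 J1=0 J2=0
P@1,0 dof=1 J1 → L=3 J1=1 J2=0
add link → L=4 J1=1 J2=0
add link → L=5 J1=1 J2=0
add link → L=6 J1=1 J2=0
C@3,0 dof=2 J2 → L=6 J1=1 J2=1
P@1,2 dof=1 J1 → L=6 J1=2 J2=1
add link → L=7 J1=2 J2=1
PS@5,6 dof=2 J2 → L=7 J1=2 J2=2
add link → L=8 J1=2 J2=2
P@3,4 dof=1 J1 → L=8 J1=3 J2=2
PS@5,0 dof=2 J2 → L=8 J1=3 J2=3
add link → L=9 J1=3 J2=3
P@8,1 dof=1 J1 → L=9 J1=4 J2=3
add link → L=10 J1=4 J2=3
PS@9,1 dof=2 J2 → L=10 J1=4 J2=4
C@0,7 dof=2 J2 → L=10 J1=4 J2=5
M=3(L−1)−2J1−J2=3·9−2·4−5=14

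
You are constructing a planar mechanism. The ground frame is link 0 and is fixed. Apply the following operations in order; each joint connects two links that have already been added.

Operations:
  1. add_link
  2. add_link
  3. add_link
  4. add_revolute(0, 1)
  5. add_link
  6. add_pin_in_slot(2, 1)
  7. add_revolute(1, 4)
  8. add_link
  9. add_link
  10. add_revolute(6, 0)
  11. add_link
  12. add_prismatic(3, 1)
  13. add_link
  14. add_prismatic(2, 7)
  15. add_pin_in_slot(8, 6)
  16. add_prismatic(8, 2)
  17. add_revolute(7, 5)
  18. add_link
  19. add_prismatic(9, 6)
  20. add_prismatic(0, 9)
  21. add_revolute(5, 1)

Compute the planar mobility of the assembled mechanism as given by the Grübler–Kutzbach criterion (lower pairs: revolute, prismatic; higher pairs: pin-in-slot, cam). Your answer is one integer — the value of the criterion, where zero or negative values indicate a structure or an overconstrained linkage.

L=1 J1=0 J2=0
add link → L=2 J1=0 J2=0
add link → L=3 J1=0 J2=0
add link → L=4 J1=0 J2=0
R@0,1 dof=1 J1 → L=4 J1=1 J2=0
add link → L=5 J1=1 J2=0
PS@2,1 dof=2 J2 → L=5 J1=1 J2=1
R@1,4 dof=1 J1 → L=5 J1=2 J2=1
add link → L=6 J1=2 J2=1
add link → L=7 J1=2 J2=1
R@6,0 dof=1 J1 → L=7 J1=3 J2=1
add link → L=8 J1=3 J2=1
P@3,1 dof=1 J1 → L=8 J1=4 J2=1
add link → L=9 J1=4 J2=1
P@2,7 dof=1 J1 → L=9 J1=5 J2=1
PS@8,6 dof=2 J2 → L=9 J1=5 J2=2
P@8,2 dof=1 J1 → L=9 J1=6 J2=2
R@7,5 dof=1 J1 → L=9 J1=7 J2=2
add link → L=10 J1=7 J2=2
P@9,6 dof=1 J1 → L=10 J1=8 J2=2
P@0,9 dof=1 J1 → L=10 J1=9 J2=2
R@5,1 dof=1 J1 → L=10 J1=10 J2=2
M=3(L−1)−2J1−J2=3·9−2·10−2=5

M = 5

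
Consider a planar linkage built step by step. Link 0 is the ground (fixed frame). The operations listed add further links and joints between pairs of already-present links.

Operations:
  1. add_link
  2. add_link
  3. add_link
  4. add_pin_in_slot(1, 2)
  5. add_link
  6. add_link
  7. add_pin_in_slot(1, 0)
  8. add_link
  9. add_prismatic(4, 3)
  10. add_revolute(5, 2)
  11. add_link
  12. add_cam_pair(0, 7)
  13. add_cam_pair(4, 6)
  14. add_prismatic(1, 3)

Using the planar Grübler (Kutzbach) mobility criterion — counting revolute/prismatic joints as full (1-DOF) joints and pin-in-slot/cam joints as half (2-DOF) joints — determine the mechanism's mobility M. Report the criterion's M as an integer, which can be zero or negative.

M = 11

ground; <1,0,0>
#1 <2,0,0>
#2 <3,0,0>
#3 <4,0,0>
PS:1↔2 J2 <4,0,1>
#4 <5,0,1>
#5 <6,0,1>
PS:1↔0 J2 <6,0,2>
#6 <7,0,2>
P:4↔3 J1 <7,1,2>
R:5↔2 J1 <7,2,2>
#7 <8,2,2>
C:0↔7 J2 <8,2,3>
C:4↔6 J2 <8,2,4>
P:1↔3 J1 <8,3,4>
3×7 − 2×3 − 1×4 = 11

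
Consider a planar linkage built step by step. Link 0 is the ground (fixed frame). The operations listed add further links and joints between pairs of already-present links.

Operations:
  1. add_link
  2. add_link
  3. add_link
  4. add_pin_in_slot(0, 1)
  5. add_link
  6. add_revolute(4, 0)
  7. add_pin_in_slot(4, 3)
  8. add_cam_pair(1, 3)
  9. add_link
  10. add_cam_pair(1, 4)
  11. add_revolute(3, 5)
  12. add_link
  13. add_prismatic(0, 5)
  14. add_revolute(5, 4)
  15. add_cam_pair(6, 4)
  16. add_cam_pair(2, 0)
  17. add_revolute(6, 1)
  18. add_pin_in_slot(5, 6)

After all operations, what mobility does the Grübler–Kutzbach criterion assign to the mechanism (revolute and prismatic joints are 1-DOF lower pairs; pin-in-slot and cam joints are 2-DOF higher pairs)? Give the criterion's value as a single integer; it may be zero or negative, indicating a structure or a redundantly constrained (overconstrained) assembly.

M = 1

[1;0;0] (link 0 is ground)
L+ [2;0;0]
L+ [3;0;0]
L+ [4;0;0]
PS(0,1)∈J2 [4;0;1]
L+ [5;0;1]
R(4,0)∈J1 [5;1;1]
PS(4,3)∈J2 [5;1;2]
C(1,3)∈J2 [5;1;3]
L+ [6;1;3]
C(1,4)∈J2 [6;1;4]
R(3,5)∈J1 [6;2;4]
L+ [7;2;4]
P(0,5)∈J1 [7;3;4]
R(5,4)∈J1 [7;4;4]
C(6,4)∈J2 [7;4;5]
C(2,0)∈J2 [7;4;6]
R(6,1)∈J1 [7;5;6]
PS(5,6)∈J2 [7;5;7]
mobility = 18 − 10 − 7 = 1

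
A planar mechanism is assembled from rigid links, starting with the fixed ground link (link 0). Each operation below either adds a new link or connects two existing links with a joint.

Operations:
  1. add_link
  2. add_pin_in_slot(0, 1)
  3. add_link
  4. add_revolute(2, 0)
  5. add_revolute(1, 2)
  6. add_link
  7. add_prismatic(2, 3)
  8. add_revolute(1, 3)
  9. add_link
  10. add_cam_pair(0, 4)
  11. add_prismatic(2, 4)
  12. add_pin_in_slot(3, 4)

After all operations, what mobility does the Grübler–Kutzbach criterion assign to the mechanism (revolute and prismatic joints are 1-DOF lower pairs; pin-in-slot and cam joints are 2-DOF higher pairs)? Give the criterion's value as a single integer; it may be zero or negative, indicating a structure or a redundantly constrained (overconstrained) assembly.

link 0 = ground. State L|J1|J2 = 1|0|0
+link1  2|0|0
PS(0,1) f=2→J2  2|0|1
+link2  3|0|1
R(2,0) f=1→J1  3|1|1
R(1,2) f=1→J1  3|2|1
+link3  4|2|1
P(2,3) f=1→J1  4|3|1
R(1,3) f=1→J1  4|4|1
+link4  5|4|1
C(0,4) f=2→J2  5|4|2
P(2,4) f=1→J1  5|5|2
PS(3,4) f=2→J2  5|5|3
M = 3(5−1)−2·5−3 = 12−10−3 = -1

M = -1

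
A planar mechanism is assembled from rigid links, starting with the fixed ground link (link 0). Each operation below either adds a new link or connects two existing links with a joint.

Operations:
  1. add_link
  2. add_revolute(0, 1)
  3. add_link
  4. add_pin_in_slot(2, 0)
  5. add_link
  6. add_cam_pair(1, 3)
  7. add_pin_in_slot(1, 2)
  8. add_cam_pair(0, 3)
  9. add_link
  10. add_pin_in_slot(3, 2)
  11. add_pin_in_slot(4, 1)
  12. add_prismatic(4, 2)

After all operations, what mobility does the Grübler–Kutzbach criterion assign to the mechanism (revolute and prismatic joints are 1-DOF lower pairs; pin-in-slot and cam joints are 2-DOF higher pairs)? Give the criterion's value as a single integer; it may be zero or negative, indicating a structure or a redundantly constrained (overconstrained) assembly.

M = 2

(L,J1,J2)=(1,0,0); link0 fixed
link1: (2,0,0)
R 0-1 [J1]: (2,1,0)
link2: (3,1,0)
PS 2-0 [J2]: (3,1,1)
link3: (4,1,1)
C 1-3 [J2]: (4,1,2)
PS 1-2 [J2]: (4,1,3)
C 0-3 [J2]: (4,1,4)
link4: (5,1,4)
PS 3-2 [J2]: (5,1,5)
PS 4-1 [J2]: (5,1,6)
P 4-2 [J1]: (5,2,6)
Grübler: 3·4 − 2·2 − 6 = 2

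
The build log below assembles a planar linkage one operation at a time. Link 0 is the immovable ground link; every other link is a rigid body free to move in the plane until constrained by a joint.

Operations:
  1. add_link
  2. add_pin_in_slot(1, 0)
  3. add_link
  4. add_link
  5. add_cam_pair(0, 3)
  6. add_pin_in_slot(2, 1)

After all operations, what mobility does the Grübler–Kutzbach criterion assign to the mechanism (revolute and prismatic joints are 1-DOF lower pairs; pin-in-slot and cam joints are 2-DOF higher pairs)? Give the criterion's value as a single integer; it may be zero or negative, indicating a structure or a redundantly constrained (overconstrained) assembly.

link 0 = ground. State L|J1|J2 = 1|0|0
+link1  2|0|0
PS(1,0) f=2→J2  2|0|1
+link2  3|0|1
+link3  4|0|1
C(0,3) f=2→J2  4|0|2
PS(2,1) f=2→J2  4|0|3
M = 3(4−1)−2·0−3 = 9−0−3 = 6

M = 6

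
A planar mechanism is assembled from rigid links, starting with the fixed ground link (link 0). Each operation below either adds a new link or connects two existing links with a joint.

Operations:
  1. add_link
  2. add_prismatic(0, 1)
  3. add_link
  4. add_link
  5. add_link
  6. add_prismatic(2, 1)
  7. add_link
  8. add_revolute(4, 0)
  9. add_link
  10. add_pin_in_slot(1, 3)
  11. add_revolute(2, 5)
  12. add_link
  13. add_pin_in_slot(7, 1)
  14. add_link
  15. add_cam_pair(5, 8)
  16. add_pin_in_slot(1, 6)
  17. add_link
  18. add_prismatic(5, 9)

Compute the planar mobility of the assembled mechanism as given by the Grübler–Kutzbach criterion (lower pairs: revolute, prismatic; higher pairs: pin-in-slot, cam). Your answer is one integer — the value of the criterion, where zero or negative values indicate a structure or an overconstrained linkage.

M = 13

link 0 = ground. State L|J1|J2 = 1|0|0
+link1  2|0|0
P(0,1) f=1→J1  2|1|0
+link2  3|1|0
+link3  4|1|0
+link4  5|1|0
P(2,1) f=1→J1  5|2|0
+link5  6|2|0
R(4,0) f=1→J1  6|3|0
+link6  7|3|0
PS(1,3) f=2→J2  7|3|1
R(2,5) f=1→J1  7|4|1
+link7  8|4|1
PS(7,1) f=2→J2  8|4|2
+link8  9|4|2
C(5,8) f=2→J2  9|4|3
PS(1,6) f=2→J2  9|4|4
+link9  10|4|4
P(5,9) f=1→J1  10|5|4
M = 3(10−1)−2·5−4 = 27−10−4 = 13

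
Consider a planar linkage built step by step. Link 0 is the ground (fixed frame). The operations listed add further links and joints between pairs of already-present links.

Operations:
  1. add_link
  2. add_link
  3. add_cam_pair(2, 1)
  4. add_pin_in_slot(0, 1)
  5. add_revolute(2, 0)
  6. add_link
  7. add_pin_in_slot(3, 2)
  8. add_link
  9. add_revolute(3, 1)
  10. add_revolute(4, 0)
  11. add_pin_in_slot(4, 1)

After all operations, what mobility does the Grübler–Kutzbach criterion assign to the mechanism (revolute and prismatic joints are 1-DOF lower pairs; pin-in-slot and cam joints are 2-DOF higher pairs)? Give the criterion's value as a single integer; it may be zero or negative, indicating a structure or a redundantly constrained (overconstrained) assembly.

M = 2

link 0 = ground. State L|J1|J2 = 1|0|0
+link1  2|0|0
+link2  3|0|0
C(2,1) f=2→J2  3|0|1
PS(0,1) f=2→J2  3|0|2
R(2,0) f=1→J1  3|1|2
+link3  4|1|2
PS(3,2) f=2→J2  4|1|3
+link4  5|1|3
R(3,1) f=1→J1  5|2|3
R(4,0) f=1→J1  5|3|3
PS(4,1) f=2→J2  5|3|4
M = 3(5−1)−2·3−4 = 12−6−4 = 2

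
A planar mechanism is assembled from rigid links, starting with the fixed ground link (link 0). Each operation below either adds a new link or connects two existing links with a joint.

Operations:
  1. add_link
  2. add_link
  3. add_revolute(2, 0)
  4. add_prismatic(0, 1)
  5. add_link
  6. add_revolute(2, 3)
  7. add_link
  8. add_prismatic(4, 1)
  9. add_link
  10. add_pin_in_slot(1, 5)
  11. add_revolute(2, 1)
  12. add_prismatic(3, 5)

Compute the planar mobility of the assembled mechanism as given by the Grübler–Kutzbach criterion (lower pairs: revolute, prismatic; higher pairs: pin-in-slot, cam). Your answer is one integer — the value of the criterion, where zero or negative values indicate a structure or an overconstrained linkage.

M = 2

(L,J1,J2)=(1,0,0); link0 fixed
link1: (2,0,0)
link2: (3,0,0)
R 2-0 [J1]: (3,1,0)
P 0-1 [J1]: (3,2,0)
link3: (4,2,0)
R 2-3 [J1]: (4,3,0)
link4: (5,3,0)
P 4-1 [J1]: (5,4,0)
link5: (6,4,0)
PS 1-5 [J2]: (6,4,1)
R 2-1 [J1]: (6,5,1)
P 3-5 [J1]: (6,6,1)
Grübler: 3·5 − 2·6 − 1 = 2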